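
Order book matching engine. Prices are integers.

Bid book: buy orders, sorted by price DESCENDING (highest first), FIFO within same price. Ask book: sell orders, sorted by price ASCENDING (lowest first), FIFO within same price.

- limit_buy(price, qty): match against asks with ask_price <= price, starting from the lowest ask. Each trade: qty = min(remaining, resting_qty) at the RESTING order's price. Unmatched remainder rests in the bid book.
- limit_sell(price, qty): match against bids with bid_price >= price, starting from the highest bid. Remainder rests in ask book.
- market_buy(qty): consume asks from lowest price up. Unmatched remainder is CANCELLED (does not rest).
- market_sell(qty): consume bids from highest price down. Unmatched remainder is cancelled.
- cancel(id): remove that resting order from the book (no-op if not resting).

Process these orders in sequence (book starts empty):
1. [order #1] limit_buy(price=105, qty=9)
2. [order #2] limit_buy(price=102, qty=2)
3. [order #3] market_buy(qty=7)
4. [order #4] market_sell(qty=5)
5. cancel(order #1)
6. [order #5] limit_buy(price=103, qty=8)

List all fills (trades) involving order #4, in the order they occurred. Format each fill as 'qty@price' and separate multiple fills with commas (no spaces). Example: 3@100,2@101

After op 1 [order #1] limit_buy(price=105, qty=9): fills=none; bids=[#1:9@105] asks=[-]
After op 2 [order #2] limit_buy(price=102, qty=2): fills=none; bids=[#1:9@105 #2:2@102] asks=[-]
After op 3 [order #3] market_buy(qty=7): fills=none; bids=[#1:9@105 #2:2@102] asks=[-]
After op 4 [order #4] market_sell(qty=5): fills=#1x#4:5@105; bids=[#1:4@105 #2:2@102] asks=[-]
After op 5 cancel(order #1): fills=none; bids=[#2:2@102] asks=[-]
After op 6 [order #5] limit_buy(price=103, qty=8): fills=none; bids=[#5:8@103 #2:2@102] asks=[-]

Answer: 5@105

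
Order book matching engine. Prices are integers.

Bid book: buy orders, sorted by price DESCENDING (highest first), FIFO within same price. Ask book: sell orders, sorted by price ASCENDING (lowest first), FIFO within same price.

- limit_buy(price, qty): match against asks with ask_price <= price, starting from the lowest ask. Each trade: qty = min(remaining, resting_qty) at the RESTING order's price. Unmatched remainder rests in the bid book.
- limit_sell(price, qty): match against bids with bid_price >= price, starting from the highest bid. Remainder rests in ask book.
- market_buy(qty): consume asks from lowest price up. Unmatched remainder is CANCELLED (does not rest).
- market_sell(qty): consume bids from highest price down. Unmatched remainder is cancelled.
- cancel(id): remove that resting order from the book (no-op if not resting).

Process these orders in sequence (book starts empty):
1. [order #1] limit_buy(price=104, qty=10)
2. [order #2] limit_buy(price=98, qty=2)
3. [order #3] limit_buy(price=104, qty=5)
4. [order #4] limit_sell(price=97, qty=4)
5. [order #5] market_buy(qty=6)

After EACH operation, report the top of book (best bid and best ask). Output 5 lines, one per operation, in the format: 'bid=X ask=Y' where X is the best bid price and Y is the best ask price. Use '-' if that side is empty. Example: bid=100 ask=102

After op 1 [order #1] limit_buy(price=104, qty=10): fills=none; bids=[#1:10@104] asks=[-]
After op 2 [order #2] limit_buy(price=98, qty=2): fills=none; bids=[#1:10@104 #2:2@98] asks=[-]
After op 3 [order #3] limit_buy(price=104, qty=5): fills=none; bids=[#1:10@104 #3:5@104 #2:2@98] asks=[-]
After op 4 [order #4] limit_sell(price=97, qty=4): fills=#1x#4:4@104; bids=[#1:6@104 #3:5@104 #2:2@98] asks=[-]
After op 5 [order #5] market_buy(qty=6): fills=none; bids=[#1:6@104 #3:5@104 #2:2@98] asks=[-]

Answer: bid=104 ask=-
bid=104 ask=-
bid=104 ask=-
bid=104 ask=-
bid=104 ask=-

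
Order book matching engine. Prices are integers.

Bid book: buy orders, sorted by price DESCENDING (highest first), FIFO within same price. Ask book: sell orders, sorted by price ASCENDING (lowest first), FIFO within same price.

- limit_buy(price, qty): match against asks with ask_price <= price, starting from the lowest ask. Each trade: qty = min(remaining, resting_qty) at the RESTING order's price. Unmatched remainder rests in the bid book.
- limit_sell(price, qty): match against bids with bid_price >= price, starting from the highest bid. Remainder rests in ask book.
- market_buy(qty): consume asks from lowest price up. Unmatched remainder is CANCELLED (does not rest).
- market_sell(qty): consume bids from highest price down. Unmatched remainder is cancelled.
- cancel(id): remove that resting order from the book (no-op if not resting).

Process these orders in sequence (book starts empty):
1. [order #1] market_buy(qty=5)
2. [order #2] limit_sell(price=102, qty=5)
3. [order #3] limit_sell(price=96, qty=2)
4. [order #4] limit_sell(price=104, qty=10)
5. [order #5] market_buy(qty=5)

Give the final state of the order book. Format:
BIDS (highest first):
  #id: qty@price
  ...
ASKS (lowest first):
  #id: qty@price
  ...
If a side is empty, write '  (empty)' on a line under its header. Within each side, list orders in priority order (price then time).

After op 1 [order #1] market_buy(qty=5): fills=none; bids=[-] asks=[-]
After op 2 [order #2] limit_sell(price=102, qty=5): fills=none; bids=[-] asks=[#2:5@102]
After op 3 [order #3] limit_sell(price=96, qty=2): fills=none; bids=[-] asks=[#3:2@96 #2:5@102]
After op 4 [order #4] limit_sell(price=104, qty=10): fills=none; bids=[-] asks=[#3:2@96 #2:5@102 #4:10@104]
After op 5 [order #5] market_buy(qty=5): fills=#5x#3:2@96 #5x#2:3@102; bids=[-] asks=[#2:2@102 #4:10@104]

Answer: BIDS (highest first):
  (empty)
ASKS (lowest first):
  #2: 2@102
  #4: 10@104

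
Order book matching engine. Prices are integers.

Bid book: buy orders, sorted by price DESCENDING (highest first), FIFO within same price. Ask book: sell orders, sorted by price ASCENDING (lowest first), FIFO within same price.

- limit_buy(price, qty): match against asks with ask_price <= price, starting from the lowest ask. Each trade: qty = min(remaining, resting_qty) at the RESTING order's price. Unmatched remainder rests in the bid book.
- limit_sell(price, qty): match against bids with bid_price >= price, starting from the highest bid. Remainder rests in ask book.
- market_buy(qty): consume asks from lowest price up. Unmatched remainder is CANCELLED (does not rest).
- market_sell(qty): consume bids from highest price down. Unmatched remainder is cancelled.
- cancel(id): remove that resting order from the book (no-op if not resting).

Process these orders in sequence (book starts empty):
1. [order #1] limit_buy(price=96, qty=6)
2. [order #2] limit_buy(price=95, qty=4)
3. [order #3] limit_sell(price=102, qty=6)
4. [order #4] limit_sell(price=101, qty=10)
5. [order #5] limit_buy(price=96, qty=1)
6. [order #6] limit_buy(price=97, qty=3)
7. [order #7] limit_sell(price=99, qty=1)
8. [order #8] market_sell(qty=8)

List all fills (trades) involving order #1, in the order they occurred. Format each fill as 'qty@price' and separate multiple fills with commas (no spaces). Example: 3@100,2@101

Answer: 5@96

Derivation:
After op 1 [order #1] limit_buy(price=96, qty=6): fills=none; bids=[#1:6@96] asks=[-]
After op 2 [order #2] limit_buy(price=95, qty=4): fills=none; bids=[#1:6@96 #2:4@95] asks=[-]
After op 3 [order #3] limit_sell(price=102, qty=6): fills=none; bids=[#1:6@96 #2:4@95] asks=[#3:6@102]
After op 4 [order #4] limit_sell(price=101, qty=10): fills=none; bids=[#1:6@96 #2:4@95] asks=[#4:10@101 #3:6@102]
After op 5 [order #5] limit_buy(price=96, qty=1): fills=none; bids=[#1:6@96 #5:1@96 #2:4@95] asks=[#4:10@101 #3:6@102]
After op 6 [order #6] limit_buy(price=97, qty=3): fills=none; bids=[#6:3@97 #1:6@96 #5:1@96 #2:4@95] asks=[#4:10@101 #3:6@102]
After op 7 [order #7] limit_sell(price=99, qty=1): fills=none; bids=[#6:3@97 #1:6@96 #5:1@96 #2:4@95] asks=[#7:1@99 #4:10@101 #3:6@102]
After op 8 [order #8] market_sell(qty=8): fills=#6x#8:3@97 #1x#8:5@96; bids=[#1:1@96 #5:1@96 #2:4@95] asks=[#7:1@99 #4:10@101 #3:6@102]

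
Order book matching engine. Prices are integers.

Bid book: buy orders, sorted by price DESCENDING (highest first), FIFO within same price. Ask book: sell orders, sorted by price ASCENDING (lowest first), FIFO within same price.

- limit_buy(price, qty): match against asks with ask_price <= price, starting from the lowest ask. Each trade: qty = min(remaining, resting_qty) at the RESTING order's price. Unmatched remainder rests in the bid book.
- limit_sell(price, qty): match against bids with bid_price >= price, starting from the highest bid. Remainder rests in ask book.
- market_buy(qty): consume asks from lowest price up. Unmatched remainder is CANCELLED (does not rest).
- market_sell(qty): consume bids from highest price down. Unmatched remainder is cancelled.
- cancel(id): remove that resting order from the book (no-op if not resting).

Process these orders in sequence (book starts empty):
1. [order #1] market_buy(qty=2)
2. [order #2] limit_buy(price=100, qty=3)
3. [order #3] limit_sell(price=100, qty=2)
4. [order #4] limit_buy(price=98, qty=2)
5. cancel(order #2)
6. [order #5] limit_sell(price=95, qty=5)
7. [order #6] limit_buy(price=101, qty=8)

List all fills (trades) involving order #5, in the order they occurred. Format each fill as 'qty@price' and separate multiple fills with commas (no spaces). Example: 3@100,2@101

After op 1 [order #1] market_buy(qty=2): fills=none; bids=[-] asks=[-]
After op 2 [order #2] limit_buy(price=100, qty=3): fills=none; bids=[#2:3@100] asks=[-]
After op 3 [order #3] limit_sell(price=100, qty=2): fills=#2x#3:2@100; bids=[#2:1@100] asks=[-]
After op 4 [order #4] limit_buy(price=98, qty=2): fills=none; bids=[#2:1@100 #4:2@98] asks=[-]
After op 5 cancel(order #2): fills=none; bids=[#4:2@98] asks=[-]
After op 6 [order #5] limit_sell(price=95, qty=5): fills=#4x#5:2@98; bids=[-] asks=[#5:3@95]
After op 7 [order #6] limit_buy(price=101, qty=8): fills=#6x#5:3@95; bids=[#6:5@101] asks=[-]

Answer: 2@98,3@95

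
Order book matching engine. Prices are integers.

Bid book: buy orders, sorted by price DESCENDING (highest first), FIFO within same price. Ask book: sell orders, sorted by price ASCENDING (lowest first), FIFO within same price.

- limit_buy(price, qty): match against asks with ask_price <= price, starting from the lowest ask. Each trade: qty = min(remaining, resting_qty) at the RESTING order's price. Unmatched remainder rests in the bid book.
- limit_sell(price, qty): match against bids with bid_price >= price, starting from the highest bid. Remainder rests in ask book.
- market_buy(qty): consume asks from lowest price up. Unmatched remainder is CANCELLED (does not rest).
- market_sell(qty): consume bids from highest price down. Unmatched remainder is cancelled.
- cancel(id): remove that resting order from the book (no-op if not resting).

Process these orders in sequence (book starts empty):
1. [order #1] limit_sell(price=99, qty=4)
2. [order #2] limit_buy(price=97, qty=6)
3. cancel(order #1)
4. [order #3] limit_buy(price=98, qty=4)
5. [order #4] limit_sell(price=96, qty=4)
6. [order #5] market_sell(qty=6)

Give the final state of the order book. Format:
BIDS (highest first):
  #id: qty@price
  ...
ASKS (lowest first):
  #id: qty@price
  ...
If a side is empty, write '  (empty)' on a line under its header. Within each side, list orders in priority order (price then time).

After op 1 [order #1] limit_sell(price=99, qty=4): fills=none; bids=[-] asks=[#1:4@99]
After op 2 [order #2] limit_buy(price=97, qty=6): fills=none; bids=[#2:6@97] asks=[#1:4@99]
After op 3 cancel(order #1): fills=none; bids=[#2:6@97] asks=[-]
After op 4 [order #3] limit_buy(price=98, qty=4): fills=none; bids=[#3:4@98 #2:6@97] asks=[-]
After op 5 [order #4] limit_sell(price=96, qty=4): fills=#3x#4:4@98; bids=[#2:6@97] asks=[-]
After op 6 [order #5] market_sell(qty=6): fills=#2x#5:6@97; bids=[-] asks=[-]

Answer: BIDS (highest first):
  (empty)
ASKS (lowest first):
  (empty)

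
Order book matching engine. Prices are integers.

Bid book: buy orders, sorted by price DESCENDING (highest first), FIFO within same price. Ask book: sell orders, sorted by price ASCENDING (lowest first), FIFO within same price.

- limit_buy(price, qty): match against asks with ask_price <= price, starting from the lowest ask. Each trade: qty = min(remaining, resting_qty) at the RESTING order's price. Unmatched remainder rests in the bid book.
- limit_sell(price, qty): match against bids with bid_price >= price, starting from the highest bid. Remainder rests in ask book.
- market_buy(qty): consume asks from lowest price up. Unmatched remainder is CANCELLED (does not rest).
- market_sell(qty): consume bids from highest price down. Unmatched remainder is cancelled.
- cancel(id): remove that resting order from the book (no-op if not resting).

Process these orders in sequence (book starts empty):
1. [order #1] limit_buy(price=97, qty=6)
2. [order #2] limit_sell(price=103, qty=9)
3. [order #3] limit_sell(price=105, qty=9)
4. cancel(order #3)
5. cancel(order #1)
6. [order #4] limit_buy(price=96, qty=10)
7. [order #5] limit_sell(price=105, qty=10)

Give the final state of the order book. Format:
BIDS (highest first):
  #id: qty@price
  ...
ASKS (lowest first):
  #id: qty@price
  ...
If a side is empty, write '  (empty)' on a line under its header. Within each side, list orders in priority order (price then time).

After op 1 [order #1] limit_buy(price=97, qty=6): fills=none; bids=[#1:6@97] asks=[-]
After op 2 [order #2] limit_sell(price=103, qty=9): fills=none; bids=[#1:6@97] asks=[#2:9@103]
After op 3 [order #3] limit_sell(price=105, qty=9): fills=none; bids=[#1:6@97] asks=[#2:9@103 #3:9@105]
After op 4 cancel(order #3): fills=none; bids=[#1:6@97] asks=[#2:9@103]
After op 5 cancel(order #1): fills=none; bids=[-] asks=[#2:9@103]
After op 6 [order #4] limit_buy(price=96, qty=10): fills=none; bids=[#4:10@96] asks=[#2:9@103]
After op 7 [order #5] limit_sell(price=105, qty=10): fills=none; bids=[#4:10@96] asks=[#2:9@103 #5:10@105]

Answer: BIDS (highest first):
  #4: 10@96
ASKS (lowest first):
  #2: 9@103
  #5: 10@105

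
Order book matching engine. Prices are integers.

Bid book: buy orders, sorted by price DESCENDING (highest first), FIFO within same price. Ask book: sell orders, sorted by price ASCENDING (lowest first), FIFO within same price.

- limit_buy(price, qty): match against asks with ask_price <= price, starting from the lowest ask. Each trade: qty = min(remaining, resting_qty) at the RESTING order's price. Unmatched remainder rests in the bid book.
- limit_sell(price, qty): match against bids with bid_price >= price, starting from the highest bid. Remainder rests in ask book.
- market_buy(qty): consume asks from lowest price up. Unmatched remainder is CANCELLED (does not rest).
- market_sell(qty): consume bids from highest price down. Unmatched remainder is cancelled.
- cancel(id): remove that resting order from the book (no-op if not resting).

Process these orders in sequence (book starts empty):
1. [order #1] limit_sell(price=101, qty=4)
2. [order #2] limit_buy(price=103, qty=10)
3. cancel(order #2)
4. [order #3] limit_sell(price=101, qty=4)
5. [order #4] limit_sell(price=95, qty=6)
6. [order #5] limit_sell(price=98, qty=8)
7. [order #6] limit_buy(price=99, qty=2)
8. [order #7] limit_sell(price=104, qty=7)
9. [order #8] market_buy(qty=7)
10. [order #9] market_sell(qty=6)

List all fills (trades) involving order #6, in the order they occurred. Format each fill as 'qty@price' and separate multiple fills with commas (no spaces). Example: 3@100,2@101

After op 1 [order #1] limit_sell(price=101, qty=4): fills=none; bids=[-] asks=[#1:4@101]
After op 2 [order #2] limit_buy(price=103, qty=10): fills=#2x#1:4@101; bids=[#2:6@103] asks=[-]
After op 3 cancel(order #2): fills=none; bids=[-] asks=[-]
After op 4 [order #3] limit_sell(price=101, qty=4): fills=none; bids=[-] asks=[#3:4@101]
After op 5 [order #4] limit_sell(price=95, qty=6): fills=none; bids=[-] asks=[#4:6@95 #3:4@101]
After op 6 [order #5] limit_sell(price=98, qty=8): fills=none; bids=[-] asks=[#4:6@95 #5:8@98 #3:4@101]
After op 7 [order #6] limit_buy(price=99, qty=2): fills=#6x#4:2@95; bids=[-] asks=[#4:4@95 #5:8@98 #3:4@101]
After op 8 [order #7] limit_sell(price=104, qty=7): fills=none; bids=[-] asks=[#4:4@95 #5:8@98 #3:4@101 #7:7@104]
After op 9 [order #8] market_buy(qty=7): fills=#8x#4:4@95 #8x#5:3@98; bids=[-] asks=[#5:5@98 #3:4@101 #7:7@104]
After op 10 [order #9] market_sell(qty=6): fills=none; bids=[-] asks=[#5:5@98 #3:4@101 #7:7@104]

Answer: 2@95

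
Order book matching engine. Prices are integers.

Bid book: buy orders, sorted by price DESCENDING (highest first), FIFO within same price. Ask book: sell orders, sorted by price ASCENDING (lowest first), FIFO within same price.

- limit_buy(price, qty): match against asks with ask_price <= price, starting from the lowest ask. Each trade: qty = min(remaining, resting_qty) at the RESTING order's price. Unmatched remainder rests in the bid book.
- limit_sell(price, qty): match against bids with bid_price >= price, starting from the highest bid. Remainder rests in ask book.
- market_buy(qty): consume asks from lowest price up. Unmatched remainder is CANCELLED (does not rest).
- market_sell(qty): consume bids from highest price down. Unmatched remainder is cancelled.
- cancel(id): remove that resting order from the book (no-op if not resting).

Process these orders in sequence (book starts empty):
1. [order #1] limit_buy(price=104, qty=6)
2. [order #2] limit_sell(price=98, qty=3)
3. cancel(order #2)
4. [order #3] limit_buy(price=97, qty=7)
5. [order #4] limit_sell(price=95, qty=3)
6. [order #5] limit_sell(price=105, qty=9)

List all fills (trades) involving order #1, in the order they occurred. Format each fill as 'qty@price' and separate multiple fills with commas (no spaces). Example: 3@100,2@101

After op 1 [order #1] limit_buy(price=104, qty=6): fills=none; bids=[#1:6@104] asks=[-]
After op 2 [order #2] limit_sell(price=98, qty=3): fills=#1x#2:3@104; bids=[#1:3@104] asks=[-]
After op 3 cancel(order #2): fills=none; bids=[#1:3@104] asks=[-]
After op 4 [order #3] limit_buy(price=97, qty=7): fills=none; bids=[#1:3@104 #3:7@97] asks=[-]
After op 5 [order #4] limit_sell(price=95, qty=3): fills=#1x#4:3@104; bids=[#3:7@97] asks=[-]
After op 6 [order #5] limit_sell(price=105, qty=9): fills=none; bids=[#3:7@97] asks=[#5:9@105]

Answer: 3@104,3@104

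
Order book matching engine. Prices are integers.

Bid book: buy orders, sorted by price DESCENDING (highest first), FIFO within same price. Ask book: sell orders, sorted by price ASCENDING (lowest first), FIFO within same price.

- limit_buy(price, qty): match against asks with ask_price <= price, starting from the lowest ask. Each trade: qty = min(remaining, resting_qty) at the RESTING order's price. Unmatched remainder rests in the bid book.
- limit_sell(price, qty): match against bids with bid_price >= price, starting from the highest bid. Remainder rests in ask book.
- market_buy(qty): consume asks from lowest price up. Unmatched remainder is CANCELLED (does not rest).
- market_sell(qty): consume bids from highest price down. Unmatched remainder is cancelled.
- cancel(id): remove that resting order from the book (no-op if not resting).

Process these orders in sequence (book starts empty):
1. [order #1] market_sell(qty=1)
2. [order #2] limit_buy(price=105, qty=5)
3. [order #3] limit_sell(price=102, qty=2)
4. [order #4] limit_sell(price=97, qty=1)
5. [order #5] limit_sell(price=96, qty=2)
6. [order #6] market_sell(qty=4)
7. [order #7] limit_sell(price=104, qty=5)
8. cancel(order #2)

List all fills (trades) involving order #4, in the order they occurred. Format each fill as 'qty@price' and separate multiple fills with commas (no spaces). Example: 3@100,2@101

After op 1 [order #1] market_sell(qty=1): fills=none; bids=[-] asks=[-]
After op 2 [order #2] limit_buy(price=105, qty=5): fills=none; bids=[#2:5@105] asks=[-]
After op 3 [order #3] limit_sell(price=102, qty=2): fills=#2x#3:2@105; bids=[#2:3@105] asks=[-]
After op 4 [order #4] limit_sell(price=97, qty=1): fills=#2x#4:1@105; bids=[#2:2@105] asks=[-]
After op 5 [order #5] limit_sell(price=96, qty=2): fills=#2x#5:2@105; bids=[-] asks=[-]
After op 6 [order #6] market_sell(qty=4): fills=none; bids=[-] asks=[-]
After op 7 [order #7] limit_sell(price=104, qty=5): fills=none; bids=[-] asks=[#7:5@104]
After op 8 cancel(order #2): fills=none; bids=[-] asks=[#7:5@104]

Answer: 1@105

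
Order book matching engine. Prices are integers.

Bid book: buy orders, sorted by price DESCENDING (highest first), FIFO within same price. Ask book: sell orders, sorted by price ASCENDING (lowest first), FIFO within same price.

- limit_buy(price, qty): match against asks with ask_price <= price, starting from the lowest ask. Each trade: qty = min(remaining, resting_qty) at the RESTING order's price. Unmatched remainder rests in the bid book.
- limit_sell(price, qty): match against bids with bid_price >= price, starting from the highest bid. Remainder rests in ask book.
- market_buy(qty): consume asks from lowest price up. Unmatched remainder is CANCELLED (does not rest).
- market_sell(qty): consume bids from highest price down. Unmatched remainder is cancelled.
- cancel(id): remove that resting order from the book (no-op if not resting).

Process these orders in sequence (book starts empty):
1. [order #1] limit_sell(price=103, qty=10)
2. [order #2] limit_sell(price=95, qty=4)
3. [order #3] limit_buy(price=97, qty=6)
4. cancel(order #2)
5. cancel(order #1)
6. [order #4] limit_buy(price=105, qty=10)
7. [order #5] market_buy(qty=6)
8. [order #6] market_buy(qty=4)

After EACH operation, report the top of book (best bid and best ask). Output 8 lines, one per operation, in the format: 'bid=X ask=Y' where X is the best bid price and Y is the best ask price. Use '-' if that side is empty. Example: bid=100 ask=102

Answer: bid=- ask=103
bid=- ask=95
bid=97 ask=103
bid=97 ask=103
bid=97 ask=-
bid=105 ask=-
bid=105 ask=-
bid=105 ask=-

Derivation:
After op 1 [order #1] limit_sell(price=103, qty=10): fills=none; bids=[-] asks=[#1:10@103]
After op 2 [order #2] limit_sell(price=95, qty=4): fills=none; bids=[-] asks=[#2:4@95 #1:10@103]
After op 3 [order #3] limit_buy(price=97, qty=6): fills=#3x#2:4@95; bids=[#3:2@97] asks=[#1:10@103]
After op 4 cancel(order #2): fills=none; bids=[#3:2@97] asks=[#1:10@103]
After op 5 cancel(order #1): fills=none; bids=[#3:2@97] asks=[-]
After op 6 [order #4] limit_buy(price=105, qty=10): fills=none; bids=[#4:10@105 #3:2@97] asks=[-]
After op 7 [order #5] market_buy(qty=6): fills=none; bids=[#4:10@105 #3:2@97] asks=[-]
After op 8 [order #6] market_buy(qty=4): fills=none; bids=[#4:10@105 #3:2@97] asks=[-]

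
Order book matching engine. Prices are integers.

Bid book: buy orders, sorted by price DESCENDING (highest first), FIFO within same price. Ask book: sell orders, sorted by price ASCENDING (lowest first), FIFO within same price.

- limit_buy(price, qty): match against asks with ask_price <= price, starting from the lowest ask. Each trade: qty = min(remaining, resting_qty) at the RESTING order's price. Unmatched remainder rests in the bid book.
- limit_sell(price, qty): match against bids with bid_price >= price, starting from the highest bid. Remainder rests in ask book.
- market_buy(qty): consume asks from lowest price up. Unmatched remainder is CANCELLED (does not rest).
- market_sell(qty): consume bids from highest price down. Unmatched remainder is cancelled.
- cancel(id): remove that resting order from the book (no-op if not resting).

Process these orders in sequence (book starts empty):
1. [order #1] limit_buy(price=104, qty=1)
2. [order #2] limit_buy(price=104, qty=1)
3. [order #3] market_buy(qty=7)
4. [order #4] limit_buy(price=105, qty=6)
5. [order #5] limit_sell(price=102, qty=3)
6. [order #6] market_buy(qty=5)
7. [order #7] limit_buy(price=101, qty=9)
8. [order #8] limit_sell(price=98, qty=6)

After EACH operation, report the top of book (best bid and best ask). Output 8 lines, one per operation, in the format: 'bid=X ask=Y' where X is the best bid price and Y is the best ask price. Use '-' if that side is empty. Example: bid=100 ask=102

Answer: bid=104 ask=-
bid=104 ask=-
bid=104 ask=-
bid=105 ask=-
bid=105 ask=-
bid=105 ask=-
bid=105 ask=-
bid=101 ask=-

Derivation:
After op 1 [order #1] limit_buy(price=104, qty=1): fills=none; bids=[#1:1@104] asks=[-]
After op 2 [order #2] limit_buy(price=104, qty=1): fills=none; bids=[#1:1@104 #2:1@104] asks=[-]
After op 3 [order #3] market_buy(qty=7): fills=none; bids=[#1:1@104 #2:1@104] asks=[-]
After op 4 [order #4] limit_buy(price=105, qty=6): fills=none; bids=[#4:6@105 #1:1@104 #2:1@104] asks=[-]
After op 5 [order #5] limit_sell(price=102, qty=3): fills=#4x#5:3@105; bids=[#4:3@105 #1:1@104 #2:1@104] asks=[-]
After op 6 [order #6] market_buy(qty=5): fills=none; bids=[#4:3@105 #1:1@104 #2:1@104] asks=[-]
After op 7 [order #7] limit_buy(price=101, qty=9): fills=none; bids=[#4:3@105 #1:1@104 #2:1@104 #7:9@101] asks=[-]
After op 8 [order #8] limit_sell(price=98, qty=6): fills=#4x#8:3@105 #1x#8:1@104 #2x#8:1@104 #7x#8:1@101; bids=[#7:8@101] asks=[-]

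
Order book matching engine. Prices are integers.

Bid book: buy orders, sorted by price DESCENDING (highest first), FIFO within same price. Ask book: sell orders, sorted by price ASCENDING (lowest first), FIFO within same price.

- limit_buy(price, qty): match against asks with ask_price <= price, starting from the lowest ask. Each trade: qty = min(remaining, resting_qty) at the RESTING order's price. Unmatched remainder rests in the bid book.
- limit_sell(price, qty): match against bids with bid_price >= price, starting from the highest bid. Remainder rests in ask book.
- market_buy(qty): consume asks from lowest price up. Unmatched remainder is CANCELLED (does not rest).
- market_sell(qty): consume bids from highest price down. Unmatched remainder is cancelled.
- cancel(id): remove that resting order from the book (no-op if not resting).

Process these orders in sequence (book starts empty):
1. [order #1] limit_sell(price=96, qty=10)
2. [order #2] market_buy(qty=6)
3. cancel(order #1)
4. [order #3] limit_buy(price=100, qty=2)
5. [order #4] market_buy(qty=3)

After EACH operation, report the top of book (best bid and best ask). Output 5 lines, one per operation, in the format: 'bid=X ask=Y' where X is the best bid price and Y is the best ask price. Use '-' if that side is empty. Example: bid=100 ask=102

After op 1 [order #1] limit_sell(price=96, qty=10): fills=none; bids=[-] asks=[#1:10@96]
After op 2 [order #2] market_buy(qty=6): fills=#2x#1:6@96; bids=[-] asks=[#1:4@96]
After op 3 cancel(order #1): fills=none; bids=[-] asks=[-]
After op 4 [order #3] limit_buy(price=100, qty=2): fills=none; bids=[#3:2@100] asks=[-]
After op 5 [order #4] market_buy(qty=3): fills=none; bids=[#3:2@100] asks=[-]

Answer: bid=- ask=96
bid=- ask=96
bid=- ask=-
bid=100 ask=-
bid=100 ask=-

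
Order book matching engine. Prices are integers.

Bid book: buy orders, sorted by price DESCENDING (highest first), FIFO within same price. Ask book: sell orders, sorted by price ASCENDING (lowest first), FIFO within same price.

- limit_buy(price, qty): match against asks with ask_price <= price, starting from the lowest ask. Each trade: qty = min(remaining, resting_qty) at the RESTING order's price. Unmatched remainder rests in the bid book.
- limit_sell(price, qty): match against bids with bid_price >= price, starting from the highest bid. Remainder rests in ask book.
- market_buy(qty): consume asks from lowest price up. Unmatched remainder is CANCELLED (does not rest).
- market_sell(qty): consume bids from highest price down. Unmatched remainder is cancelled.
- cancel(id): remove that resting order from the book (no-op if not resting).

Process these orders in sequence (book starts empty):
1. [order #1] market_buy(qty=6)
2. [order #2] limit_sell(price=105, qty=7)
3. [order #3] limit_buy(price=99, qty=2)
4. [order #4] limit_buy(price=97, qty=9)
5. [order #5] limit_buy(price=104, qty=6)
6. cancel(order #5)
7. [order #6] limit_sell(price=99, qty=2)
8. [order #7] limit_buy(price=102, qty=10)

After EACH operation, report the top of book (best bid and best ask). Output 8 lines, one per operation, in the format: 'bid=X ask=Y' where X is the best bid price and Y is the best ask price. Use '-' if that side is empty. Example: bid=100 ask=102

Answer: bid=- ask=-
bid=- ask=105
bid=99 ask=105
bid=99 ask=105
bid=104 ask=105
bid=99 ask=105
bid=97 ask=105
bid=102 ask=105

Derivation:
After op 1 [order #1] market_buy(qty=6): fills=none; bids=[-] asks=[-]
After op 2 [order #2] limit_sell(price=105, qty=7): fills=none; bids=[-] asks=[#2:7@105]
After op 3 [order #3] limit_buy(price=99, qty=2): fills=none; bids=[#3:2@99] asks=[#2:7@105]
After op 4 [order #4] limit_buy(price=97, qty=9): fills=none; bids=[#3:2@99 #4:9@97] asks=[#2:7@105]
After op 5 [order #5] limit_buy(price=104, qty=6): fills=none; bids=[#5:6@104 #3:2@99 #4:9@97] asks=[#2:7@105]
After op 6 cancel(order #5): fills=none; bids=[#3:2@99 #4:9@97] asks=[#2:7@105]
After op 7 [order #6] limit_sell(price=99, qty=2): fills=#3x#6:2@99; bids=[#4:9@97] asks=[#2:7@105]
After op 8 [order #7] limit_buy(price=102, qty=10): fills=none; bids=[#7:10@102 #4:9@97] asks=[#2:7@105]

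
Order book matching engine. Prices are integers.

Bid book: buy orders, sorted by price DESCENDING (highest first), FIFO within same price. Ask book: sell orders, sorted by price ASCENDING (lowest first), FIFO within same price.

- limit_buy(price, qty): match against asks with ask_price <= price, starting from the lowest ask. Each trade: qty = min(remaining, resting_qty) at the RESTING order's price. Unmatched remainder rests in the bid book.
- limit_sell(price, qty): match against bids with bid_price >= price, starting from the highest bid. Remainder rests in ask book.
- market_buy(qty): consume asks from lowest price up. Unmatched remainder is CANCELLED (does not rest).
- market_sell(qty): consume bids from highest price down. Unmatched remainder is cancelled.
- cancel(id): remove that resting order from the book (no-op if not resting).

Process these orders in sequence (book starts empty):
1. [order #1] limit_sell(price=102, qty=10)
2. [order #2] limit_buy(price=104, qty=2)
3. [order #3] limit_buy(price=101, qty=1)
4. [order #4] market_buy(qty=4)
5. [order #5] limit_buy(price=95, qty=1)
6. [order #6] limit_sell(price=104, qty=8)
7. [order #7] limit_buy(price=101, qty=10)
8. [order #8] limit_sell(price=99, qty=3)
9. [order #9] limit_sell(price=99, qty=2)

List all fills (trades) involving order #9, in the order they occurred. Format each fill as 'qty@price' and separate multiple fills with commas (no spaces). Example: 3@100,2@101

After op 1 [order #1] limit_sell(price=102, qty=10): fills=none; bids=[-] asks=[#1:10@102]
After op 2 [order #2] limit_buy(price=104, qty=2): fills=#2x#1:2@102; bids=[-] asks=[#1:8@102]
After op 3 [order #3] limit_buy(price=101, qty=1): fills=none; bids=[#3:1@101] asks=[#1:8@102]
After op 4 [order #4] market_buy(qty=4): fills=#4x#1:4@102; bids=[#3:1@101] asks=[#1:4@102]
After op 5 [order #5] limit_buy(price=95, qty=1): fills=none; bids=[#3:1@101 #5:1@95] asks=[#1:4@102]
After op 6 [order #6] limit_sell(price=104, qty=8): fills=none; bids=[#3:1@101 #5:1@95] asks=[#1:4@102 #6:8@104]
After op 7 [order #7] limit_buy(price=101, qty=10): fills=none; bids=[#3:1@101 #7:10@101 #5:1@95] asks=[#1:4@102 #6:8@104]
After op 8 [order #8] limit_sell(price=99, qty=3): fills=#3x#8:1@101 #7x#8:2@101; bids=[#7:8@101 #5:1@95] asks=[#1:4@102 #6:8@104]
After op 9 [order #9] limit_sell(price=99, qty=2): fills=#7x#9:2@101; bids=[#7:6@101 #5:1@95] asks=[#1:4@102 #6:8@104]

Answer: 2@101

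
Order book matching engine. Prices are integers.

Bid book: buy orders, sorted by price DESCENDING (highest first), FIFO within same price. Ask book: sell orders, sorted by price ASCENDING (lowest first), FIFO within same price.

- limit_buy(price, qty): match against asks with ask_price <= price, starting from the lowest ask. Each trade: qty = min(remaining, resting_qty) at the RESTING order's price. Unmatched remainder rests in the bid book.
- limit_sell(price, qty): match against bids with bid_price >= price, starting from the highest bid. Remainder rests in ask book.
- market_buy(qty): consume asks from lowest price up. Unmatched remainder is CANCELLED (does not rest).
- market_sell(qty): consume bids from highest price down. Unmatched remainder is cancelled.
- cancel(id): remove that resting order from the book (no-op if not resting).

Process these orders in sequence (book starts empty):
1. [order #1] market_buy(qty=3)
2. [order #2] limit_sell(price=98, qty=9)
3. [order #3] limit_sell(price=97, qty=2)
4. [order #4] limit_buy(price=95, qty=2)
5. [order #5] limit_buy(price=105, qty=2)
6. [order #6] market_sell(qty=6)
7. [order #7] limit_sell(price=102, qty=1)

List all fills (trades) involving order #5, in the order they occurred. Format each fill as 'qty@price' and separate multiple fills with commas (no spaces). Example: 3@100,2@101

Answer: 2@97

Derivation:
After op 1 [order #1] market_buy(qty=3): fills=none; bids=[-] asks=[-]
After op 2 [order #2] limit_sell(price=98, qty=9): fills=none; bids=[-] asks=[#2:9@98]
After op 3 [order #3] limit_sell(price=97, qty=2): fills=none; bids=[-] asks=[#3:2@97 #2:9@98]
After op 4 [order #4] limit_buy(price=95, qty=2): fills=none; bids=[#4:2@95] asks=[#3:2@97 #2:9@98]
After op 5 [order #5] limit_buy(price=105, qty=2): fills=#5x#3:2@97; bids=[#4:2@95] asks=[#2:9@98]
After op 6 [order #6] market_sell(qty=6): fills=#4x#6:2@95; bids=[-] asks=[#2:9@98]
After op 7 [order #7] limit_sell(price=102, qty=1): fills=none; bids=[-] asks=[#2:9@98 #7:1@102]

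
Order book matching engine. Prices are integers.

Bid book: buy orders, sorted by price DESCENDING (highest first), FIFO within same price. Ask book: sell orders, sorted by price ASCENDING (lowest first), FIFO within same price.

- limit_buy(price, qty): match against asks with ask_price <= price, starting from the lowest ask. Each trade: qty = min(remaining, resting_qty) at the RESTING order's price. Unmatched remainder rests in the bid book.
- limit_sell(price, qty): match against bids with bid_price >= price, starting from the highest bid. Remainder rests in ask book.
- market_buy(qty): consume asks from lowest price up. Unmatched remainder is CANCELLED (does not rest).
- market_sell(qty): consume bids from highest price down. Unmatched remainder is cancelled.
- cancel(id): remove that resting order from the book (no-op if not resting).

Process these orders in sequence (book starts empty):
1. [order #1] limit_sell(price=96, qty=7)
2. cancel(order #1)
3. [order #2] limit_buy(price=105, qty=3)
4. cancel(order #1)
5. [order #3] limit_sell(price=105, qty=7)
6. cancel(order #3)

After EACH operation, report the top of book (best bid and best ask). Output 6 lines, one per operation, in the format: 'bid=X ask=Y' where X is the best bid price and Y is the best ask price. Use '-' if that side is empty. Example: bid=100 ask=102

Answer: bid=- ask=96
bid=- ask=-
bid=105 ask=-
bid=105 ask=-
bid=- ask=105
bid=- ask=-

Derivation:
After op 1 [order #1] limit_sell(price=96, qty=7): fills=none; bids=[-] asks=[#1:7@96]
After op 2 cancel(order #1): fills=none; bids=[-] asks=[-]
After op 3 [order #2] limit_buy(price=105, qty=3): fills=none; bids=[#2:3@105] asks=[-]
After op 4 cancel(order #1): fills=none; bids=[#2:3@105] asks=[-]
After op 5 [order #3] limit_sell(price=105, qty=7): fills=#2x#3:3@105; bids=[-] asks=[#3:4@105]
After op 6 cancel(order #3): fills=none; bids=[-] asks=[-]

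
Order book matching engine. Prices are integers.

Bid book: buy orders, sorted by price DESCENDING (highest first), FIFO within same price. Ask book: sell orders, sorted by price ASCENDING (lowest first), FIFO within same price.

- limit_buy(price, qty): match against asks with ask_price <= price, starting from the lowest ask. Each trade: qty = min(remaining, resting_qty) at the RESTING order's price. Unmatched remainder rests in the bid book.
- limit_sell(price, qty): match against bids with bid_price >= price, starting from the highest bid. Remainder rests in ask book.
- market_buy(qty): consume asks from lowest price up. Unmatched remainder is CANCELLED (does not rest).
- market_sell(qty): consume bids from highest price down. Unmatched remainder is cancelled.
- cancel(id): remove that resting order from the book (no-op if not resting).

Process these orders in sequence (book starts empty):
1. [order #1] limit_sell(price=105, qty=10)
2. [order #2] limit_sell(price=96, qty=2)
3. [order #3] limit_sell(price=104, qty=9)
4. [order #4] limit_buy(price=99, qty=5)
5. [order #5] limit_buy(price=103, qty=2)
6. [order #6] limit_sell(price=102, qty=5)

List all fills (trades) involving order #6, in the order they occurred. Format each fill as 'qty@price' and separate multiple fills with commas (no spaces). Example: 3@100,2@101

Answer: 2@103

Derivation:
After op 1 [order #1] limit_sell(price=105, qty=10): fills=none; bids=[-] asks=[#1:10@105]
After op 2 [order #2] limit_sell(price=96, qty=2): fills=none; bids=[-] asks=[#2:2@96 #1:10@105]
After op 3 [order #3] limit_sell(price=104, qty=9): fills=none; bids=[-] asks=[#2:2@96 #3:9@104 #1:10@105]
After op 4 [order #4] limit_buy(price=99, qty=5): fills=#4x#2:2@96; bids=[#4:3@99] asks=[#3:9@104 #1:10@105]
After op 5 [order #5] limit_buy(price=103, qty=2): fills=none; bids=[#5:2@103 #4:3@99] asks=[#3:9@104 #1:10@105]
After op 6 [order #6] limit_sell(price=102, qty=5): fills=#5x#6:2@103; bids=[#4:3@99] asks=[#6:3@102 #3:9@104 #1:10@105]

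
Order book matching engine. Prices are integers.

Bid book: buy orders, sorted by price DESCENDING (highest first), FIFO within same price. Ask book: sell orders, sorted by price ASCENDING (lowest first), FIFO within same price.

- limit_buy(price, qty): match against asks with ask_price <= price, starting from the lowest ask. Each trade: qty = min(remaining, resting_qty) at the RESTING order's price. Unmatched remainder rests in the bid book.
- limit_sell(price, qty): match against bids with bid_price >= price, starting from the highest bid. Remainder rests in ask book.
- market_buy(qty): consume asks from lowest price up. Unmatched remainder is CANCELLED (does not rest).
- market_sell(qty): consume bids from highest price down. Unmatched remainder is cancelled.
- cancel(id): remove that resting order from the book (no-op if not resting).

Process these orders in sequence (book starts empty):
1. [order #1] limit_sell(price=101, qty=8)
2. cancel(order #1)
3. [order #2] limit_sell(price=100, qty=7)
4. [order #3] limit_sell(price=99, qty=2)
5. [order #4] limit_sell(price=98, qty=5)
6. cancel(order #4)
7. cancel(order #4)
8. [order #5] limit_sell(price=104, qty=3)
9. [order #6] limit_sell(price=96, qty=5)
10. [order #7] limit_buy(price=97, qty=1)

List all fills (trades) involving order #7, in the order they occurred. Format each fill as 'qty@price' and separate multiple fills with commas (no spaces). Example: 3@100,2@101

After op 1 [order #1] limit_sell(price=101, qty=8): fills=none; bids=[-] asks=[#1:8@101]
After op 2 cancel(order #1): fills=none; bids=[-] asks=[-]
After op 3 [order #2] limit_sell(price=100, qty=7): fills=none; bids=[-] asks=[#2:7@100]
After op 4 [order #3] limit_sell(price=99, qty=2): fills=none; bids=[-] asks=[#3:2@99 #2:7@100]
After op 5 [order #4] limit_sell(price=98, qty=5): fills=none; bids=[-] asks=[#4:5@98 #3:2@99 #2:7@100]
After op 6 cancel(order #4): fills=none; bids=[-] asks=[#3:2@99 #2:7@100]
After op 7 cancel(order #4): fills=none; bids=[-] asks=[#3:2@99 #2:7@100]
After op 8 [order #5] limit_sell(price=104, qty=3): fills=none; bids=[-] asks=[#3:2@99 #2:7@100 #5:3@104]
After op 9 [order #6] limit_sell(price=96, qty=5): fills=none; bids=[-] asks=[#6:5@96 #3:2@99 #2:7@100 #5:3@104]
After op 10 [order #7] limit_buy(price=97, qty=1): fills=#7x#6:1@96; bids=[-] asks=[#6:4@96 #3:2@99 #2:7@100 #5:3@104]

Answer: 1@96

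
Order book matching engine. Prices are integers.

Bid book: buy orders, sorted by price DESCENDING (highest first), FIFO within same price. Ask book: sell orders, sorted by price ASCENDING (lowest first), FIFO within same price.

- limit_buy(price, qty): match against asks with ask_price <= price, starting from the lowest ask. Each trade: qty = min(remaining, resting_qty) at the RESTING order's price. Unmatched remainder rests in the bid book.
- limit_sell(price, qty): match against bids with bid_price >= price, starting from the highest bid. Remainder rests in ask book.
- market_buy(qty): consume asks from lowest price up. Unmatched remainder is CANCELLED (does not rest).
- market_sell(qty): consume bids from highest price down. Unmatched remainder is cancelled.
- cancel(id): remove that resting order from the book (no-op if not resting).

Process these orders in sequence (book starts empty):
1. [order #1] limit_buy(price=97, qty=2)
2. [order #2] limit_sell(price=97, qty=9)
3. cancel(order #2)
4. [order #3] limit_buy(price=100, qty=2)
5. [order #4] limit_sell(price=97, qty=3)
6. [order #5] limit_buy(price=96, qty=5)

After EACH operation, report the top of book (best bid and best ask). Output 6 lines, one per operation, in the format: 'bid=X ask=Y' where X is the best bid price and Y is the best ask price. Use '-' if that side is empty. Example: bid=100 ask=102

Answer: bid=97 ask=-
bid=- ask=97
bid=- ask=-
bid=100 ask=-
bid=- ask=97
bid=96 ask=97

Derivation:
After op 1 [order #1] limit_buy(price=97, qty=2): fills=none; bids=[#1:2@97] asks=[-]
After op 2 [order #2] limit_sell(price=97, qty=9): fills=#1x#2:2@97; bids=[-] asks=[#2:7@97]
After op 3 cancel(order #2): fills=none; bids=[-] asks=[-]
After op 4 [order #3] limit_buy(price=100, qty=2): fills=none; bids=[#3:2@100] asks=[-]
After op 5 [order #4] limit_sell(price=97, qty=3): fills=#3x#4:2@100; bids=[-] asks=[#4:1@97]
After op 6 [order #5] limit_buy(price=96, qty=5): fills=none; bids=[#5:5@96] asks=[#4:1@97]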